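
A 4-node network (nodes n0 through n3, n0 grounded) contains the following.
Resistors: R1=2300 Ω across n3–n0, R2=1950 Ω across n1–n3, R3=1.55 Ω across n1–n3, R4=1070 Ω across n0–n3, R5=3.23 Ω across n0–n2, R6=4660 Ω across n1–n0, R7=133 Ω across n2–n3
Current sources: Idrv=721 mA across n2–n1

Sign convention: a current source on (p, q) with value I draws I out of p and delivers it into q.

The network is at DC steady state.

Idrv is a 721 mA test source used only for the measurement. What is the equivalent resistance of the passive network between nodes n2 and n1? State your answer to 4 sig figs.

R_eq = 111.4 Ω

MNA unknowns: 3 node voltages V₁..V_3
R1: Y=0.0004348 on G[3,0]
R2: Y=0.0005128 on G[1,3]
R3: Y=0.6452 on G[1,3]
R4: Y=0.0009346 on G[0,3]
R5: Y=0.3096 on G[0,2]
R6: Y=0.0002146 on G[1,0]
R7: Y=0.007519 on G[2,3]
Idrv: z[2]−=0.721, z[1]+=0.721
solve → V1=79.94, V2=-0.4042, V3=78.85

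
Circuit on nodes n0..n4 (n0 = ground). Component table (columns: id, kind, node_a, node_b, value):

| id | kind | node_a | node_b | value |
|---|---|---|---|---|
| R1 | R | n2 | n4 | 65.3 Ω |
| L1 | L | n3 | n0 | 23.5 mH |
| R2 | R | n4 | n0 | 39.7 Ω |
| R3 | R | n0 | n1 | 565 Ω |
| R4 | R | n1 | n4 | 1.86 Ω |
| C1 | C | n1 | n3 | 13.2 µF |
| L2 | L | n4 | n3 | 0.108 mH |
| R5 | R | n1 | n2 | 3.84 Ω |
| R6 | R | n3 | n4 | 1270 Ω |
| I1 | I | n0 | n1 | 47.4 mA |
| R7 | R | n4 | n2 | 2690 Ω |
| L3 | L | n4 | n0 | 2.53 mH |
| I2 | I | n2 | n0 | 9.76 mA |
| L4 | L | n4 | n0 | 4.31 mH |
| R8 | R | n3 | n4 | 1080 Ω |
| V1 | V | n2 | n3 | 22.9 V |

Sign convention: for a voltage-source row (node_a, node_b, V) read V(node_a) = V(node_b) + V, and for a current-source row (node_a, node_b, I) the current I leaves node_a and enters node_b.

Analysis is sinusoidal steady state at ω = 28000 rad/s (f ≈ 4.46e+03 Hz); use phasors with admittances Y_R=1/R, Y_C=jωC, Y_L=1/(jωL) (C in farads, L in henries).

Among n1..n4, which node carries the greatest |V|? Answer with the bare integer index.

Element admittances at ω=28000 rad/s:
  Y(R1) = 0.01531+0.000j S between n2,n4
  Y(L1) = 0.000-0.001520j S between n3,n0
  Y(R2) = 0.02519+0.000j S between n4,n0
  Y(R3) = 0.001770+0.000j S between n0,n1
  Y(R4) = 0.5376+0.000j S between n1,n4
  Y(C1) = 0.000+0.3696j S between n1,n3
  Y(L2) = 0.000-0.3307j S between n4,n3
  Y(R5) = 0.2604+0.000j S between n1,n2
  Y(R6) = 0.0007874+0.000j S between n3,n4
  I1: injects 0.0474 A into n1 (from n0)
  Y(R7) = 0.0003717+0.000j S between n4,n2
  Y(L3) = 0.000-0.01412j S between n4,n0
  I2: injects 0.00976 A into n0 (from n2)
  Y(L4) = 0.000-0.008286j S between n4,n0
  Y(R8) = 0.0009259+0.000j S between n3,n4
  V1: constraint V(n2)−V(n3) = 22.9
Assemble and solve the 5×5 MNA system:
  V(n1)=2.558-6.666j  V(n2)=11.84-2.405j  V(n3)=-11.06-2.405j  V(n4)=0.9139+0.6136j
  i(V1)=-2.597-1.062j

2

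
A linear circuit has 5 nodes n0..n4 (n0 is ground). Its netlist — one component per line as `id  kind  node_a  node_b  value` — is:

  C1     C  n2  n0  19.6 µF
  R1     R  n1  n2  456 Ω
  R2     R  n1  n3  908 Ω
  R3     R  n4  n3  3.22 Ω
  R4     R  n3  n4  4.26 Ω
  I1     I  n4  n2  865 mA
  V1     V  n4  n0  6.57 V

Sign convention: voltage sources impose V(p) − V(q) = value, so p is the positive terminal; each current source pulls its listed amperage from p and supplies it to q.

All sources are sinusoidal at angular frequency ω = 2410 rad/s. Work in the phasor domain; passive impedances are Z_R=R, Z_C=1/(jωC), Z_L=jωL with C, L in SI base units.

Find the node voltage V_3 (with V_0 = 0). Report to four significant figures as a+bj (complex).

6.562-0.02472j V

Apply KCL at each of the 4 non-ground nodes and solve the resulting linear system.
Node n1: branches {R1, R2} → V_1 = 2.384-12.26j
Node n2: branches {C1, R1, I1} → V_2 = 0.2853-18.41j
Node n3: branches {R2, R3, R4} → V_3 = 6.562-0.02472j
Node n4: branches {R3, R4, I1, V1} → V_4 = 6.570+0.000j
Source currents: i(V1)=-0.8696-0.01348j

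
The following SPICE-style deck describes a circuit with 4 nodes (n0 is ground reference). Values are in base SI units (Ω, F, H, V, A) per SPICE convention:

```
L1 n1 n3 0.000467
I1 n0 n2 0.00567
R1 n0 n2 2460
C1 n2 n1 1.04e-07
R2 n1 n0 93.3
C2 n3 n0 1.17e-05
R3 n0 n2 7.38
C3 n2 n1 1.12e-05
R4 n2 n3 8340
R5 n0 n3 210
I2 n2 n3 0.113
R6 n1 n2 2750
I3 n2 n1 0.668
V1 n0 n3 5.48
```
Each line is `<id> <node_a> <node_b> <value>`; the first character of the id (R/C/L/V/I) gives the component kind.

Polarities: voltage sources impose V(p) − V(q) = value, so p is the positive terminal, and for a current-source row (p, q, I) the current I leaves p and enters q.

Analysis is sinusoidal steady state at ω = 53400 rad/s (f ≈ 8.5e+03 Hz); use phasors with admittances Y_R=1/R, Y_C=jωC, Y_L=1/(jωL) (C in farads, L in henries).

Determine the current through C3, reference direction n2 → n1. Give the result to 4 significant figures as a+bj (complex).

-0.6539-0.1935j A

Apply KCL at each of the 3 non-ground nodes and solve the resulting linear system.
Node n1: branches {L1, C1, R2, C3, R6, I3} → V_1 = -0.5288+0.3396j
Node n2: branches {I1, R1, C1, R3, C3, R4, I2, R6, I3} → V_2 = -0.8523+1.433j
Node n3: branches {L1, C2, R4, R5, I2, V1} → V_3 = -5.480+0.000j
Source currents: i(V1)=-0.1533-3.225j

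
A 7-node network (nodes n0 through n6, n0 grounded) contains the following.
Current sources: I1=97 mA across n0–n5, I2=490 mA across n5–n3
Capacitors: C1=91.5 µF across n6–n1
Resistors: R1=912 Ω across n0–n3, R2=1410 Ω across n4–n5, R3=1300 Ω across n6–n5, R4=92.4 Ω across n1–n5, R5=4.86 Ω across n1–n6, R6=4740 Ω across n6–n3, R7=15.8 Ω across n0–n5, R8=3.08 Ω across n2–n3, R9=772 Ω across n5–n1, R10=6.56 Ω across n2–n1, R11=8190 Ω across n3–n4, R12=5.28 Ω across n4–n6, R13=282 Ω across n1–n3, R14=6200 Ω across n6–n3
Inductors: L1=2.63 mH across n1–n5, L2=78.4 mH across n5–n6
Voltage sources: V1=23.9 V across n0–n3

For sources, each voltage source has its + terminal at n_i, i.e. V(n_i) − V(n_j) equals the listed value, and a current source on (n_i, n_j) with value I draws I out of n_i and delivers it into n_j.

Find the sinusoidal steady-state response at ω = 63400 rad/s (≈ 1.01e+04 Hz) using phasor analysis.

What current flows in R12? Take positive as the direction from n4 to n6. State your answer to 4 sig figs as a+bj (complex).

0.008982+0.001136j A

MNA unknowns: 6 node voltages V₁..V_6 plus 1 source current (V1)
I1: z[0]−=0.097, z[5]+=0.097
C1: Y=0.000+5.801j on G[6,1]
R1: Y=0.001096+0.000j on G[0,3]
R2: Y=0.0007092+0.000j on G[4,5]
R3: Y=0.0007692+0.000j on G[6,5]
R4: Y=0.01082+0.000j on G[1,5]
R5: Y=0.2058+0.000j on G[1,6]
R6: Y=0.0002110+0.000j on G[6,3]
R7: Y=0.06329+0.000j on G[0,5]
R8: Y=0.3247+0.000j on G[2,3]
L1: Y=0.000-0.005997j on G[1,5]
R9: Y=0.001295+0.000j on G[5,1]
L2: Y=0.000-0.0002012j on G[5,6]
R10: Y=0.1524+0.000j on G[2,1]
R11: Y=0.0001221+0.000j on G[3,4]
R12: Y=0.1894+0.000j on G[4,6]
R13: Y=0.003546+0.000j on G[1,3]
I2: z[5]−=0.49, z[3]+=0.49
R14: Y=0.0001613+0.000j on G[6,3]
V1: row V0−V3=23.9, i_V1 at 0,3
solve → V1=-22.17-0.5583j, V2=-23.35-0.1784j, V3=-23.90+0.000j, V4=-22.12-0.5555j, V5=-9.153+0.9507j, V6=-22.17-0.5615j
aux → i_V1=-0.7025+0.06017j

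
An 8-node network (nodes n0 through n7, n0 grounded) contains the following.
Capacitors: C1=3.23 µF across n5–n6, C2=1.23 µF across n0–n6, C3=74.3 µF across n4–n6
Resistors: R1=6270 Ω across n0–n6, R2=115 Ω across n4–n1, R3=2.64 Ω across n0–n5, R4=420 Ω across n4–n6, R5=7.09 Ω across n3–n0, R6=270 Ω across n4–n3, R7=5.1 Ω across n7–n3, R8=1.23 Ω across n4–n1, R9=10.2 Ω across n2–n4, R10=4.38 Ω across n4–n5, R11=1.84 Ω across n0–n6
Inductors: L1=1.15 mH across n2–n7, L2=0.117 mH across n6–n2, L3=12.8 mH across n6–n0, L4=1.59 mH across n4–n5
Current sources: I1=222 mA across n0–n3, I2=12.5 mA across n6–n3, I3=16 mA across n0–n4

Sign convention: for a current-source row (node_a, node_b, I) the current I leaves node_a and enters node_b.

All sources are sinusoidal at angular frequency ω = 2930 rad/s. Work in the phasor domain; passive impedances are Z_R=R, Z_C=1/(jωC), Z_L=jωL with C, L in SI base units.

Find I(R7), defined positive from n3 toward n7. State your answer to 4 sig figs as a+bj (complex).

0.1124-0.03162j A

Element admittances at ω=2930 rad/s:
  Y(C1) = 0.000+0.009464j S between n5,n6
  Y(R1) = 0.0001595+0.000j S between n0,n6
  Y(L1) = 0.000-0.2968j S between n2,n7
  I1: injects 0.222 A into n3 (from n0)
  Y(R2) = 0.008696+0.000j S between n4,n1
  Y(L2) = 0.000-2.917j S between n6,n2
  Y(R3) = 0.3788+0.000j S between n0,n5
  Y(R4) = 0.002381+0.000j S between n4,n6
  Y(R5) = 0.1410+0.000j S between n3,n0
  Y(R6) = 0.003704+0.000j S between n4,n3
  Y(L3) = 0.000-0.02666j S between n6,n0
  Y(R7) = 0.1961+0.000j S between n7,n3
  Y(R8) = 0.8130+0.000j S between n4,n1
  Y(R9) = 0.09804+0.000j S between n2,n4
  I2: injects 0.0125 A into n3 (from n6)
  Y(C2) = 0.000+0.003604j S between n0,n6
  Y(R10) = 0.2283+0.000j S between n4,n5
  Y(L4) = 0.000-0.2147j S between n4,n5
  Y(R11) = 0.5435+0.000j S between n0,n6
  Y(C3) = 0.000+0.2177j S between n4,n6
  I3: injects 0.016 A into n4 (from n0)
Assemble and solve the 7×7 MNA system:
  V(n1)=0.1810+0.03547j  V(n2)=0.1681+0.001768j  V(n3)=0.8480+0.2193j  V(n4)=0.1810+0.03547j  V(n5)=0.08750-0.01863j  V(n6)=0.1584-0.03721j  V(n7)=0.2746+0.3806j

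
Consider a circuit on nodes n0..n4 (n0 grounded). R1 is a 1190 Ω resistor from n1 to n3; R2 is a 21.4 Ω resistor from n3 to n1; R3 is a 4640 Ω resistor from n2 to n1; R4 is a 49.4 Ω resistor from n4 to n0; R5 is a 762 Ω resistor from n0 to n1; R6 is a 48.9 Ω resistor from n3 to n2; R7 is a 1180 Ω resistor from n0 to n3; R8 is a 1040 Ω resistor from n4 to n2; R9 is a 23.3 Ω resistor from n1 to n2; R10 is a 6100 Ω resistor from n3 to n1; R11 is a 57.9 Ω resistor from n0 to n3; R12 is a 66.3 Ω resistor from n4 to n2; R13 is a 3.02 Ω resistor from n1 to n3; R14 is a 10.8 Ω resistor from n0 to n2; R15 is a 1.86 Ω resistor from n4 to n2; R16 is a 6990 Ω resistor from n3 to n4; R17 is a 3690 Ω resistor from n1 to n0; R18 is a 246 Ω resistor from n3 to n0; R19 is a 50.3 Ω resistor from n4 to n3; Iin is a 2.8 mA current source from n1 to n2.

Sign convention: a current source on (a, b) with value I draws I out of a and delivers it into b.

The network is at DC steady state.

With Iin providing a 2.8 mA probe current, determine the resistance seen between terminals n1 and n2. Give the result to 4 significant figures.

R_eq = 10.57 Ω

MNA unknowns: 4 node voltages V₁..V_4
R1: Y=0.0008403 on G[1,3]
R2: Y=0.04673 on G[3,1]
R3: Y=0.0002155 on G[2,1]
R4: Y=0.02024 on G[4,0]
R5: Y=0.001312 on G[0,1]
R6: Y=0.02045 on G[3,2]
R7: Y=0.0008475 on G[0,3]
R8: Y=0.0009615 on G[4,2]
R9: Y=0.04292 on G[1,2]
R10: Y=0.0001639 on G[3,1]
R11: Y=0.01727 on G[0,3]
R12: Y=0.01508 on G[4,2]
R13: Y=0.3311 on G[1,3]
R14: Y=0.09259 on G[0,2]
R15: Y=0.5376 on G[4,2]
R16: Y=0.0001431 on G[3,4]
R17: Y=0.0002710 on G[1,0]
R18: Y=0.004065 on G[3,0]
R19: Y=0.01988 on G[4,3]
Iin: z[1]−=0.0028, z[2]+=0.0028
solve → V1=-0.02492, V2=0.004663, V3=-0.02101, V4=0.003639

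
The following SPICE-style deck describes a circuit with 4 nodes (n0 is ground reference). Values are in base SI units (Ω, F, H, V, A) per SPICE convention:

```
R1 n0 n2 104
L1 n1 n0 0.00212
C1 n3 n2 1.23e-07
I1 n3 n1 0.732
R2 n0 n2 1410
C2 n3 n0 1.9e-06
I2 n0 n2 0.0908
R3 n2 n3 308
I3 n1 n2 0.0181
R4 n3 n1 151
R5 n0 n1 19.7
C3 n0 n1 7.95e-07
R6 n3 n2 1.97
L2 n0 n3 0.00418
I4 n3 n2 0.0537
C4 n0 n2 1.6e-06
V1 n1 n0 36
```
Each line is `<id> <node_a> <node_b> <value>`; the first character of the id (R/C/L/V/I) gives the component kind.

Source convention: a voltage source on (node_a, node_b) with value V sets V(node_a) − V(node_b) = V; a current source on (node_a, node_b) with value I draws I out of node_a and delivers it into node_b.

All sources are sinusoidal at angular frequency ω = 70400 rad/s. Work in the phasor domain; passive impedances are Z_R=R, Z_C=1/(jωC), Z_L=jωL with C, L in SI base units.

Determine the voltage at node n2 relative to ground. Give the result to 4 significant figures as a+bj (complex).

0.2391+1.531j V

MNA unknowns: 3 node voltages V₁..V_3 plus 1 source current (V1)
R1: Y=0.009615+0.000j on G[0,2]
L1: Y=0.000-0.006700j on G[1,0]
C1: Y=0.000+0.008659j on G[3,2]
I1: z[3]−=0.732, z[1]+=0.732
R2: Y=0.0007092+0.000j on G[0,2]
C2: Y=0.000+0.1338j on G[3,0]
I2: z[0]−=0.0908, z[2]+=0.0908
R3: Y=0.003247+0.000j on G[2,3]
I3: z[1]−=0.0181, z[2]+=0.0181
R4: Y=0.006623+0.000j on G[3,1]
R5: Y=0.05076+0.000j on G[0,1]
C3: Y=0.000+0.05597j on G[0,1]
R6: Y=0.5076+0.000j on G[3,2]
L2: Y=0.000-0.003398j on G[0,3]
I4: z[3]−=0.0537, z[2]+=0.0537
C4: Y=0.000+0.1126j on G[0,2]
V1: row V1−V0=36, i_V1 at 1,0
solve → V1=36.00+0.000j, V2=0.2391+1.531j, V3=-0.4104+1.626j
aux → i_V1=-1.355-1.763j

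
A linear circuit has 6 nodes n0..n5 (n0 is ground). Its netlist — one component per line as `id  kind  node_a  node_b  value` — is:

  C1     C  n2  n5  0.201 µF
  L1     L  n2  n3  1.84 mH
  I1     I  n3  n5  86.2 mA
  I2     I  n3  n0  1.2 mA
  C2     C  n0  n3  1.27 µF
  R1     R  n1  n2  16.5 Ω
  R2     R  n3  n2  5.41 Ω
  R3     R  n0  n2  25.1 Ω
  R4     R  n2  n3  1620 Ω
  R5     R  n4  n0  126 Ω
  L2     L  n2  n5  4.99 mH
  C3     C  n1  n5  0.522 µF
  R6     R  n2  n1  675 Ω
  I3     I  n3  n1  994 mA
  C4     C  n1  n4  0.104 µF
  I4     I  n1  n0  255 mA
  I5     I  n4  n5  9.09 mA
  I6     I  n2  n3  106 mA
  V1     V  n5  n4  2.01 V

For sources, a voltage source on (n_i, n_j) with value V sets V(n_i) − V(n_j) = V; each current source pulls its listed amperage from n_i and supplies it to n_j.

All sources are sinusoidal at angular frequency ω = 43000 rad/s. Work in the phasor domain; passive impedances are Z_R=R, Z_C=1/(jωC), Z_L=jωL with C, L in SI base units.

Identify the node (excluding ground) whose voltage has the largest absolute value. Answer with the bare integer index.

1

Element admittances at ω=43000 rad/s:
  Y(C1) = 0.000+0.008643j S between n2,n5
  Y(L1) = 0.000-0.01264j S between n2,n3
  I1: injects 0.0862 A into n5 (from n3)
  I2: injects 0.0012 A into n0 (from n3)
  Y(C2) = 0.000+0.05461j S between n0,n3
  Y(R1) = 0.06061+0.000j S between n1,n2
  Y(R2) = 0.1848+0.000j S between n3,n2
  Y(R3) = 0.03984+0.000j S between n0,n2
  Y(R4) = 0.0006173+0.000j S between n2,n3
  Y(R5) = 0.007937+0.000j S between n4,n0
  Y(L2) = 0.000-0.004660j S between n2,n5
  Y(C3) = 0.000+0.02245j S between n1,n5
  Y(R6) = 0.001481+0.000j S between n2,n1
  I3: injects 0.994 A into n1 (from n3)
  Y(C4) = 0.000+0.004472j S between n1,n4
  I4: injects 0.255 A into n0 (from n1)
  I5: injects 0.00909 A into n5 (from n4)
  I6: injects 0.106 A into n3 (from n2)
  V1: constraint V(n5)−V(n4) = 2.01
Assemble and solve the 6×6 MNA system:
  V(n1)=11.93+3.706j  V(n2)=-0.2516+4.747j  V(n3)=-3.909+5.649j  V(n4)=7.851+3.067j  V(n5)=9.861+3.067j
  i(V1)=0.07426+0.006114j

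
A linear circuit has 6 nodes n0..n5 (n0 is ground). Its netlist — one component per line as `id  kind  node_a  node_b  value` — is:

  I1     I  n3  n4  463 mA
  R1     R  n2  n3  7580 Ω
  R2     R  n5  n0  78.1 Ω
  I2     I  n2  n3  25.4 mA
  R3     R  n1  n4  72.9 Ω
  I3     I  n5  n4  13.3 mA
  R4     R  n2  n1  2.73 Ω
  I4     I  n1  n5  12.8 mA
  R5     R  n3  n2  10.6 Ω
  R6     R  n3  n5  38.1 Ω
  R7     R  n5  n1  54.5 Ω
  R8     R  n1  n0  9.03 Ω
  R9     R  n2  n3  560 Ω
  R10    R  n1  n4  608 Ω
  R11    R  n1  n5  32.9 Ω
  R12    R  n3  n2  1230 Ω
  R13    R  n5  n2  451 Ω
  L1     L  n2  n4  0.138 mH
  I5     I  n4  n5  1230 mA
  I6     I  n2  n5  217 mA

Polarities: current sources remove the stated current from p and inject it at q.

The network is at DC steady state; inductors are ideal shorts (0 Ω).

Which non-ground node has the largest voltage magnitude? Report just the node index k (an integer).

MNA unknowns: 5 node voltages V₁..V_5 plus 1 source current (L1)
I1: z[3]−=0.463, z[4]+=0.463
R1: Y=0.0001319 on G[2,3]
R2: Y=0.01280 on G[5,0]
I2: z[2]−=0.0254, z[3]+=0.0254
R3: Y=0.01372 on G[1,4]
I3: z[5]−=0.0133, z[4]+=0.0133
R4: Y=0.3663 on G[2,1]
I4: z[1]−=0.0128, z[5]+=0.0128
R5: Y=0.09434 on G[3,2]
R6: Y=0.02625 on G[3,5]
R7: Y=0.01835 on G[5,1]
R8: Y=0.1107 on G[1,0]
R9: Y=0.001786 on G[2,3]
R10: Y=0.001645 on G[1,4]
R11: Y=0.03040 on G[1,5]
R12: Y=0.0008130 on G[3,2]
R13: Y=0.002217 on G[5,2]
L1: row V2−V4=0, i_L1 at 2,4
I5: z[4]−=1.23, z[5]+=1.23
I6: z[2]−=0.217, z[5]+=0.217
solve → V1=-1.619, V2=-4.049, V3=-3.756, V4=-4.049, V5=14.00
aux → i_L1=0.7164

5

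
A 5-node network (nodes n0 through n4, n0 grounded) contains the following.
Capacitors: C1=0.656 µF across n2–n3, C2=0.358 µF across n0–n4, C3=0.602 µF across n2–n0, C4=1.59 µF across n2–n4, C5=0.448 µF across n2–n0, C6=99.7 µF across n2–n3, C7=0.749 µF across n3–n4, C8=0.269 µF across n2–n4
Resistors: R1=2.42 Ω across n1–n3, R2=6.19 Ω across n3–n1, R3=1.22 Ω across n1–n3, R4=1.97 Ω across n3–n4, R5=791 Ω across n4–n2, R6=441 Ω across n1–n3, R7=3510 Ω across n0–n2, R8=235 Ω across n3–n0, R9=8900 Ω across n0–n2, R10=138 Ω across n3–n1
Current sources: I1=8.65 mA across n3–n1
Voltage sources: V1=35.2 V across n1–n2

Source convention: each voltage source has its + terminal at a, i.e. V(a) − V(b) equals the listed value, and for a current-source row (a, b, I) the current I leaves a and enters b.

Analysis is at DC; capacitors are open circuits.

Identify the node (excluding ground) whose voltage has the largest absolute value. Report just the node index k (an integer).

2

MNA unknowns: 4 node voltages V₁..V_4 plus 1 source current (V1)
C1: Y=0.000 on G[2,3]
R1: Y=0.4132 on G[1,3]
R2: Y=0.1616 on G[3,1]
R3: Y=0.8197 on G[1,3]
C2: Y=0.000 on G[0,4]
R4: Y=0.5076 on G[3,4]
C3: Y=0.000 on G[2,0]
R5: Y=0.001264 on G[4,2]
C4: Y=0.000 on G[2,4]
R6: Y=0.002268 on G[1,3]
I1: z[3]−=0.00865, z[1]+=0.00865
R7: Y=0.0002849 on G[0,2]
R8: Y=0.004255 on G[3,0]
C5: Y=0.000 on G[2,0]
C6: Y=0.000 on G[2,3]
R9: Y=0.0001124 on G[0,2]
C7: Y=0.000 on G[3,4]
C8: Y=0.000 on G[2,4]
R10: Y=0.007246 on G[3,1]
V1: row V1−V2=35.2, i_V1 at 1,2
solve → V1=3.048, V2=-32.15, V3=3.002, V4=2.914
aux → i_V1=-0.05710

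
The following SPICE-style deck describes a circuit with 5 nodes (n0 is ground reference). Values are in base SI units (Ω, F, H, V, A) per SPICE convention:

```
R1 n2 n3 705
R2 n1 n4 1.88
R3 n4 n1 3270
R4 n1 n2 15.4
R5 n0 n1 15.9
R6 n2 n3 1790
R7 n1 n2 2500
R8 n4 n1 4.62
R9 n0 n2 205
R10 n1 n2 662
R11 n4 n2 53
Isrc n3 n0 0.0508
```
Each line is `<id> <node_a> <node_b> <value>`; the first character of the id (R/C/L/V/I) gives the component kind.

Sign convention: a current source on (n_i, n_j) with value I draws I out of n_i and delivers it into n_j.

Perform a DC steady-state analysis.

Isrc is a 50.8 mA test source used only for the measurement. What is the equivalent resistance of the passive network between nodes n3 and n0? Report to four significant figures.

Apply KCL at each of the 4 non-ground nodes and solve the resulting linear system.
Node n1: branches {R2, R3, R4, R5, R7, R8, R10} → V_1 = -0.7118
Node n2: branches {R1, R4, R6, R7, R9, R10, R11} → V_2 = -1.237
Node n3: branches {R1, R6, Isrc} → V_3 = -26.93
Node n4: branches {R2, R3, R8, R11} → V_4 = -0.7247

R_eq = 530.1 Ω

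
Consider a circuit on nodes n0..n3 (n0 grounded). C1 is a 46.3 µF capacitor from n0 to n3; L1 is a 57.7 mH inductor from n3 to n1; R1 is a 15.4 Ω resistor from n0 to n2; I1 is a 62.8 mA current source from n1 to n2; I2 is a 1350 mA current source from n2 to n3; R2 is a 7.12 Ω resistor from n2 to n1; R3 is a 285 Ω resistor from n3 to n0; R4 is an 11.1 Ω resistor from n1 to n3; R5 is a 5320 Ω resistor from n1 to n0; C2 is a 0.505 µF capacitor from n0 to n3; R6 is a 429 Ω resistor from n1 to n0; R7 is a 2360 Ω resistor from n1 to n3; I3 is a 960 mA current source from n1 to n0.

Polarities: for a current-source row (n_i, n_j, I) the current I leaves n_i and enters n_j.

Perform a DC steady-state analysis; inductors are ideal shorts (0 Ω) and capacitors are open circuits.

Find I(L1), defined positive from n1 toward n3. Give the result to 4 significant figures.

-1.388 A

MNA unknowns: 3 node voltages V₁..V_3 plus 1 source current (L1)
C1: Y=0.000 on G[0,3]
L1: row V3−V1=0, i_L1 at 3,1
R1: Y=0.06494 on G[0,2]
I1: z[1]−=0.0628, z[2]+=0.0628
I2: z[2]−=1.35, z[3]+=1.35
R2: Y=0.1404 on G[2,1]
R3: Y=0.003509 on G[3,0]
R4: Y=0.09009 on G[1,3]
R5: Y=0.0001880 on G[1,0]
C2: Y=0.000 on G[0,3]
R6: Y=0.002331 on G[1,0]
R7: Y=0.0004237 on G[1,3]
I3: z[1]−=0.96, z[0]+=0.96
solve → V1=-10.97, V2=-13.77, V3=-10.97
aux → i_L1=1.388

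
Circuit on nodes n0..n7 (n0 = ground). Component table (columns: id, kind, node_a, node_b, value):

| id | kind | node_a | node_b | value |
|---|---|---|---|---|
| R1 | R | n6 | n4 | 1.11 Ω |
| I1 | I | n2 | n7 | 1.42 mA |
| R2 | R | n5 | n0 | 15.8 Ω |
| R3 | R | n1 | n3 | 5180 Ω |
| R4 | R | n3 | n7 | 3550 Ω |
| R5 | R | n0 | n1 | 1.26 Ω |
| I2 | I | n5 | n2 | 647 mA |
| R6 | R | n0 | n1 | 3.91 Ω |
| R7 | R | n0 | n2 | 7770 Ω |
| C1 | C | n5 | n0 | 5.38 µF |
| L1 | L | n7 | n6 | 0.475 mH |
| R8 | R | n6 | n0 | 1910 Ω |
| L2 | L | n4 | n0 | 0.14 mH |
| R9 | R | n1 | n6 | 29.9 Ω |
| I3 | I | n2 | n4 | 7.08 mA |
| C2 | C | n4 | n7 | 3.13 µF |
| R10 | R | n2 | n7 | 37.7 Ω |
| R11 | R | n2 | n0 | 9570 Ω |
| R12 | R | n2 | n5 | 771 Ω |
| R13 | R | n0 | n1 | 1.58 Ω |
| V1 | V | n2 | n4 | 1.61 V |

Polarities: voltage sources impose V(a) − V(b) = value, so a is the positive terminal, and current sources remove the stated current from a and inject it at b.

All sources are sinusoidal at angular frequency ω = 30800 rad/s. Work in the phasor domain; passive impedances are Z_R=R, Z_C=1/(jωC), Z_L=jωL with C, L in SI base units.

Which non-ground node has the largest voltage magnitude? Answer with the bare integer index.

Apply KCL at each of the 7 non-ground nodes and solve the resulting linear system.
Node n1: branches {R3, R5, R6, R9, R13} → V_1 = 0.006395+0.05031j
Node n2: branches {I1, I2, R7, I3, R10, R11, R12, V1} → V_2 = 1.980+2.722j
Node n3: branches {R3, R4} → V_3 = 0.6115+1.288j
Node n4: branches {R1, L2, I3, C2, V1} → V_4 = 0.3698+2.722j
Node n5: branches {R2, I2, C1, R12} → V_5 = -1.297+3.383j
Node n6: branches {R1, L1, R8, R9} → V_6 = 0.3246+2.574j
Node n7: branches {I1, R4, L1, C2, R10} → V_7 = 1.026+2.136j
Source currents: i(V1)=0.6085-0.01534j

5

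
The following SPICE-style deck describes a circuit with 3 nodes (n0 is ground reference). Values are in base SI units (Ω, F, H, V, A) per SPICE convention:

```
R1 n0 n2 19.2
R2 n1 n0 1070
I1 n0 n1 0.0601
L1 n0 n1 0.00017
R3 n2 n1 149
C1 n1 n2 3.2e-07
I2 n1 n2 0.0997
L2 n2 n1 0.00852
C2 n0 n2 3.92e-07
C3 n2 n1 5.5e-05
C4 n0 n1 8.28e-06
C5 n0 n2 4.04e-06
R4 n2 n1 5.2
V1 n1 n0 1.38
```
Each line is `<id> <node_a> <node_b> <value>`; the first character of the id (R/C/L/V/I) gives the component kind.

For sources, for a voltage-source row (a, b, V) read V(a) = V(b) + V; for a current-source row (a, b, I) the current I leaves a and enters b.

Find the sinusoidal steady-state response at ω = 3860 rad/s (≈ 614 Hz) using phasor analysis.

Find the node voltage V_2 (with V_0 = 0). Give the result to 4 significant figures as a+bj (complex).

1.402-0.1115j V

Apply KCL at each of the 2 non-ground nodes and solve the resulting linear system.
Node n1: branches {R2, I1, L1, R3, C1, I2, L2, C3, C4, R4, V1} → V_1 = 1.380+0.000j
Node n2: branches {R1, R3, C1, I2, L2, C2, C3, C5, R4} → V_2 = 1.402-0.1115j
Source currents: i(V1)=-0.01611+2.041j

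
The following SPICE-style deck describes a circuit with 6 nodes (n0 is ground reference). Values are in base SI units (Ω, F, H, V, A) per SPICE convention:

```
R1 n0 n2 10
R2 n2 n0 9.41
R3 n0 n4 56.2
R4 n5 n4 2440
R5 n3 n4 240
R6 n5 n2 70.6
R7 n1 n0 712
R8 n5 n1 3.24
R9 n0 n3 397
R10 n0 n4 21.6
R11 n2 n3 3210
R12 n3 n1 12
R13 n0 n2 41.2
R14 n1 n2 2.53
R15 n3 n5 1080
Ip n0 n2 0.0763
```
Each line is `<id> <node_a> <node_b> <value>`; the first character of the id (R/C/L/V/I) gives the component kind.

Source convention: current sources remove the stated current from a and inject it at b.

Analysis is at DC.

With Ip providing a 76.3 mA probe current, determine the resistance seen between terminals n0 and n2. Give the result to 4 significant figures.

Apply KCL at each of the 5 non-ground nodes and solve the resulting linear system.
Node n1: branches {R7, R8, R12, R14} → V_1 = 0.3145
Node n2: branches {R1, R2, R6, R11, R13, R14, Ip} → V_2 = 0.3204
Node n3: branches {R5, R9, R11, R12, R15} → V_3 = 0.2924
Node n4: branches {R3, R4, R5, R10} → V_4 = 0.01962
Node n5: branches {R4, R6, R8, R15} → V_5 = 0.3143

R_eq = 4.199 Ω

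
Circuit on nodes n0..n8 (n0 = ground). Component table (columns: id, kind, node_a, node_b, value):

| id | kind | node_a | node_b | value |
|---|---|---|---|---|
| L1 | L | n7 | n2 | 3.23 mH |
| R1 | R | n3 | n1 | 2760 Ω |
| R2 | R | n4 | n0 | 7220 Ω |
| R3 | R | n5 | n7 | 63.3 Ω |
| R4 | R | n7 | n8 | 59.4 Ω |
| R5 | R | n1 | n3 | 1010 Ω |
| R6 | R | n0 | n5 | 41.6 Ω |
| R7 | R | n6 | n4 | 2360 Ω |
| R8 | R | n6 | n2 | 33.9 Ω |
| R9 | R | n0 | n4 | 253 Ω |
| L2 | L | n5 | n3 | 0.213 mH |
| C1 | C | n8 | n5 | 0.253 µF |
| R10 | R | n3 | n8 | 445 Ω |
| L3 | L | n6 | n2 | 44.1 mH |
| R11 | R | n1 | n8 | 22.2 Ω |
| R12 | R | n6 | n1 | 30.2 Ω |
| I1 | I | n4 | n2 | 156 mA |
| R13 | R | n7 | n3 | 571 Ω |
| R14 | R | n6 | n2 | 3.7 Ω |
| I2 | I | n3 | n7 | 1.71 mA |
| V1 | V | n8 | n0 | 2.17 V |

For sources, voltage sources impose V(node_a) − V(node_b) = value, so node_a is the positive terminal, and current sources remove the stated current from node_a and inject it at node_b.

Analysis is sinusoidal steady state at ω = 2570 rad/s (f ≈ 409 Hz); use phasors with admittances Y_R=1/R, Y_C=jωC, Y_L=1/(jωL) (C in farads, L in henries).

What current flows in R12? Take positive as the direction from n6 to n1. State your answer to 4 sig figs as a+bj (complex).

MNA unknowns: 8 node voltages V₁..V_8 plus 1 source current (V1)
L1: Y=0.000-0.1205j on G[7,2]
R1: Y=0.0003623+0.000j on G[3,1]
R2: Y=0.0001385+0.000j on G[4,0]
R3: Y=0.01580+0.000j on G[5,7]
R4: Y=0.01684+0.000j on G[7,8]
R5: Y=0.0009901+0.000j on G[1,3]
R6: Y=0.02404+0.000j on G[0,5]
R7: Y=0.0004237+0.000j on G[6,4]
R8: Y=0.02950+0.000j on G[6,2]
R9: Y=0.003953+0.000j on G[0,4]
L2: Y=0.000-1.827j on G[5,3]
C1: Y=0.000+0.0006502j on G[8,5]
R10: Y=0.002247+0.000j on G[3,8]
L3: Y=0.000-0.008823j on G[6,2]
R11: Y=0.04505+0.000j on G[1,8]
R12: Y=0.03311+0.000j on G[6,1]
I1: z[4]−=0.156, z[2]+=0.156
R13: Y=0.001751+0.000j on G[7,3]
R14: Y=0.2703+0.000j on G[6,2]
I2: z[3]−=0.00171, z[7]+=0.00171
V1: row V8−V0=2.17, i_V1 at 8,0
solve → V1=3.205+0.1746j, V2=4.876+0.4580j, V3=2.031-0.1070j, V4=-34.12+0.03976j, V5=2.031-0.1098j, V6=4.661+0.4236j, V7=4.806-0.3004j, V8=2.170+0.000j
aux → i_V1=0.09075+0.002476j

0.04821+0.008245j A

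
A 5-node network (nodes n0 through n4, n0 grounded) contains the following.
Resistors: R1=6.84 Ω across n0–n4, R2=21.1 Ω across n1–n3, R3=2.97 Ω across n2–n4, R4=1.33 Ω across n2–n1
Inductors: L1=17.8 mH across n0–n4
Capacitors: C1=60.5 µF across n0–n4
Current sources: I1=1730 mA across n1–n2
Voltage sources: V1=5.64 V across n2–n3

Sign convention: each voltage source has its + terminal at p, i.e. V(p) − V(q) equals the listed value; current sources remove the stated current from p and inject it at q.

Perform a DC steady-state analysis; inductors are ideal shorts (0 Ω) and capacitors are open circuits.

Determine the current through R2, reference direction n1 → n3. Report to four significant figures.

Element admittances at DC:
  Y(R1) = 0.1462 S between n0,n4
  L1: short n0↔n4 (DC inductor)
  Y(C1) = 0.000 S between n0,n4
  I1: injects 1.73 A into n2 (from n1)
  Y(R2) = 0.04739 S between n1,n3
  Y(R3) = 0.3367 S between n2,n4
  Y(R4) = 0.7519 S between n2,n1
  V1: constraint V(n2)−V(n3) = 5.64
Assemble and solve the 6×6 MNA system:
  V(n1)=-2.499  V(n2)=0.000  V(n3)=-5.640  V(n4)=0.000
  i(L1)=0.000  i(V1)=-0.1489

0.1489 A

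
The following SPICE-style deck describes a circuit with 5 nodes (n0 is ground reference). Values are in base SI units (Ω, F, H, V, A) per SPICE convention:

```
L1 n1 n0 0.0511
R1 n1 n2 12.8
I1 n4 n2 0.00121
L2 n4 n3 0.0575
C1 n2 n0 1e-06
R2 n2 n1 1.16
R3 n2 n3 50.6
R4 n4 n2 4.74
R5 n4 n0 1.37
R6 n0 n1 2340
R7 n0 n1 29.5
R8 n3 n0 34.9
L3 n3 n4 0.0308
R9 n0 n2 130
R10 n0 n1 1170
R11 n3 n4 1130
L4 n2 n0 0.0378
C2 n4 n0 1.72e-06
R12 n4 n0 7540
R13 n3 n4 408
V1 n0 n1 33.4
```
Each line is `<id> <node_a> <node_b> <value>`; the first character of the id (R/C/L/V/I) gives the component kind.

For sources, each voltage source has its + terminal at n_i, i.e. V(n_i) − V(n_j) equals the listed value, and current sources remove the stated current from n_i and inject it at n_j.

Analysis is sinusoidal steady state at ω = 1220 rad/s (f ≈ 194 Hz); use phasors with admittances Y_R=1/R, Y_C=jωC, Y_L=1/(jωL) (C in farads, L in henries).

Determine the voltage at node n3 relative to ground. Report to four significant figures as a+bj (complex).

Apply KCL at each of the 4 non-ground nodes and solve the resulting linear system.
Node n1: branches {L1, R1, R2, R6, R7, R10, V1} → V_1 = -33.40+0.000j
Node n2: branches {R1, I1, C1, R2, R3, R4, R9, L4} → V_2 = -27.93-0.5235j
Node n3: branches {L2, R3, R8, L3, R11, R13} → V_3 = -9.170-2.405j
Node n4: branches {I1, L2, R4, R5, L3, R11, C2, R12, R13} → V_4 = -6.377+0.009570j
Source currents: i(V1)=-6.319+1.028j

-9.170-2.405j V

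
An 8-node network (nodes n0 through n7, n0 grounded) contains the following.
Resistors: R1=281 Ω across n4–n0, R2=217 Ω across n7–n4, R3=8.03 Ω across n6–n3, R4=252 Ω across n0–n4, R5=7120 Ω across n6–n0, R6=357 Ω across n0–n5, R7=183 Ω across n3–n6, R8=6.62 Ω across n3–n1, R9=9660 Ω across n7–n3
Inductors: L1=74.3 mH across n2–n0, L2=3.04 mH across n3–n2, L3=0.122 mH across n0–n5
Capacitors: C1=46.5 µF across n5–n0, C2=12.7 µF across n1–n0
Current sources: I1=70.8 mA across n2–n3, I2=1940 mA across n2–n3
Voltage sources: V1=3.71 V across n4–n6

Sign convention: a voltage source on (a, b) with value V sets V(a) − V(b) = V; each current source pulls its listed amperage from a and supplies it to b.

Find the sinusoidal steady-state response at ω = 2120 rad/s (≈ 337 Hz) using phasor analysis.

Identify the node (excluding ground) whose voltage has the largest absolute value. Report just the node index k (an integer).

2

Apply KCL at each of the 7 non-ground nodes and solve the resulting linear system.
Node n1: branches {R8, C2} → V_1 = 0.7857-2.087j
Node n2: branches {L1, L2, I1, I2} → V_2 = 1.112-14.32j
Node n3: branches {L2, R3, I1, R7, R8, I2, R9} → V_3 = 1.158-1.947j
Node n4: branches {R1, R2, R4, V1} → V_4 = 4.598-1.838j
Node n5: branches {C1, R6, L3} → V_5 = 0.000+0.000j
Node n6: branches {R3, R5, R7, V1} → V_6 = 0.8878-1.838j
Node n7: branches {R2, R9} → V_7 = 4.522-1.841j
Source currents: i(V1)=-0.03496+0.01382j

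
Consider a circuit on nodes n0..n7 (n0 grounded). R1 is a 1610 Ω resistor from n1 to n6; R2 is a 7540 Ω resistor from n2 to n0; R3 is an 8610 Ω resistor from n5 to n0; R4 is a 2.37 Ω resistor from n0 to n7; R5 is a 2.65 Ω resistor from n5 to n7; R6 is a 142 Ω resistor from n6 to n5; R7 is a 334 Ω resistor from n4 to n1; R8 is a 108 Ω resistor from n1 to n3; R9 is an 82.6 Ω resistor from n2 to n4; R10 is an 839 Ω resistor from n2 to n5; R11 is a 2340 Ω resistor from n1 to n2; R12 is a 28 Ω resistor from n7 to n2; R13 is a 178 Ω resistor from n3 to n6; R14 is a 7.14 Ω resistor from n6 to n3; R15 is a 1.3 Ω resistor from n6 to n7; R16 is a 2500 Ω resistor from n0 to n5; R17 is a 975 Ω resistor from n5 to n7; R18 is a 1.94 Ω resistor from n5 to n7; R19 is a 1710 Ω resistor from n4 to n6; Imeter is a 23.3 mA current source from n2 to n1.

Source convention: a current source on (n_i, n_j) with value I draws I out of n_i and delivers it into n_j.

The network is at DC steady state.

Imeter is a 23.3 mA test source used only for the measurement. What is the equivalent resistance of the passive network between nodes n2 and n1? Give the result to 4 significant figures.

R_eq = 97.97 Ω

MNA unknowns: 7 node voltages V₁..V_7
R1: Y=0.0006211 on G[1,6]
R2: Y=0.0001326 on G[2,0]
R3: Y=0.0001161 on G[5,0]
R4: Y=0.4219 on G[0,7]
R5: Y=0.3774 on G[5,7]
R6: Y=0.007042 on G[6,5]
R7: Y=0.002994 on G[4,1]
R8: Y=0.009259 on G[1,3]
R9: Y=0.01211 on G[2,4]
R10: Y=0.001192 on G[2,5]
R11: Y=0.0004274 on G[1,2]
R12: Y=0.03571 on G[7,2]
R13: Y=0.005618 on G[3,6]
R14: Y=0.1401 on G[6,3]
R15: Y=0.7692 on G[6,7]
R16: Y=0.0004000 on G[0,5]
R17: Y=0.001026 on G[5,7]
R18: Y=0.5155 on G[5,7]
R19: Y=0.0005848 on G[4,6]
Imeter: z[2]−=0.0233, z[1]+=0.0233
solve → V1=1.828, V2=-0.4544, V3=0.1298, V4=-0.0009342, V5=-0.0002879, V6=0.02183, V7=0.0001432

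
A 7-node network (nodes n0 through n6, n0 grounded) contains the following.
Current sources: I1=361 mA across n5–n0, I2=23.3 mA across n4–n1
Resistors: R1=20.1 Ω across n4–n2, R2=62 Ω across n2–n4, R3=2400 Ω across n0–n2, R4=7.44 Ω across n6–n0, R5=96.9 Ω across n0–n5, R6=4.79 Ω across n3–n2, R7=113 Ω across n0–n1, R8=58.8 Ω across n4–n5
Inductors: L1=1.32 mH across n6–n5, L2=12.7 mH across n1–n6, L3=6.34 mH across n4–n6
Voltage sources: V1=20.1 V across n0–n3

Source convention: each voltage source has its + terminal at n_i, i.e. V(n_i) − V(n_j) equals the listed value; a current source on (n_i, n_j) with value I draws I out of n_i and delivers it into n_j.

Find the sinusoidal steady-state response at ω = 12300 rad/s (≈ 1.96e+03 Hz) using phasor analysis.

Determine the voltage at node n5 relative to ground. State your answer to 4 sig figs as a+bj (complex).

Apply KCL at each of the 6 non-ground nodes and solve the resulting linear system.
Node n1: branches {I2, L2, R7} → V_1 = 1.147+3.689j
Node n2: branches {R1, R2, R3, R6} → V_2 = -19.02-0.9068j
Node n3: branches {R6, V1} → V_3 = -20.10+0.000j
Node n4: branches {R1, I2, R2, R8, L3} → V_4 = -15.71-3.786j
Node n5: branches {I1, L1, R5, R8} → V_5 = -5.604-6.077j
Node n6: branches {L1, L2, R4, L3} → V_6 = -3.953+1.635j
Source currents: i(V1)=-0.2260+0.1893j

-5.604-6.077j V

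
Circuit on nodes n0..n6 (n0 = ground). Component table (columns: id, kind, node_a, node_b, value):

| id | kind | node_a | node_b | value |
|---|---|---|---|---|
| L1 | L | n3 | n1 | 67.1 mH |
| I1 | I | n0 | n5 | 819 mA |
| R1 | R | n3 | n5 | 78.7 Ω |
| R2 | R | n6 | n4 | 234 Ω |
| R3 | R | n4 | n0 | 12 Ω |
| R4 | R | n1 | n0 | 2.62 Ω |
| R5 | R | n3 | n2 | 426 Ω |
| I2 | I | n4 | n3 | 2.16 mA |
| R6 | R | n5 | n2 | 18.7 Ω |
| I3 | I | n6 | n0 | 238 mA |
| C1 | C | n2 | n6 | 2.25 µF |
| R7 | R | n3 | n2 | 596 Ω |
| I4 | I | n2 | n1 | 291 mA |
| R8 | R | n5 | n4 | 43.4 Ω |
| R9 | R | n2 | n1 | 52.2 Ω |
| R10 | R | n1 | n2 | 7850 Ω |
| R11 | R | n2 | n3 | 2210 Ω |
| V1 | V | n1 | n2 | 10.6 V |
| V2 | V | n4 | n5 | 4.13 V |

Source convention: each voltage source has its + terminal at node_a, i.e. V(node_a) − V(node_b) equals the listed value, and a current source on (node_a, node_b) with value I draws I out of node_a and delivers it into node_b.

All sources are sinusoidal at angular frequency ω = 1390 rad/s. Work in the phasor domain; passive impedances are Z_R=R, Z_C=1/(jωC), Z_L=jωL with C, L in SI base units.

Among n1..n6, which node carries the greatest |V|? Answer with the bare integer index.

6

Apply KCL at each of the 6 non-ground nodes and solve the resulting linear system.
Node n1: branches {L1, R4, I4, R9, R10, V1} → V_1 = 0.9787-0.08684j
Node n2: branches {R5, R6, C1, R7, I4, R9, R10, R11, V1} → V_2 = -9.621-0.08684j
Node n3: branches {L1, R1, R5, I2, R7, R11} → V_3 = -2.474-1.883j
Node n4: branches {R2, R3, I2, R8, V2} → V_4 = 2.489+0.3978j
Node n5: branches {I1, R1, R6, R8, V2} → V_5 = -1.641+0.3978j
Node n6: branches {R2, I3, C1} → V_6 = -37.77+21.00j
Source currents: i(V1)=-0.3062+0.07017j, i(V2)=-0.4768+0.05489j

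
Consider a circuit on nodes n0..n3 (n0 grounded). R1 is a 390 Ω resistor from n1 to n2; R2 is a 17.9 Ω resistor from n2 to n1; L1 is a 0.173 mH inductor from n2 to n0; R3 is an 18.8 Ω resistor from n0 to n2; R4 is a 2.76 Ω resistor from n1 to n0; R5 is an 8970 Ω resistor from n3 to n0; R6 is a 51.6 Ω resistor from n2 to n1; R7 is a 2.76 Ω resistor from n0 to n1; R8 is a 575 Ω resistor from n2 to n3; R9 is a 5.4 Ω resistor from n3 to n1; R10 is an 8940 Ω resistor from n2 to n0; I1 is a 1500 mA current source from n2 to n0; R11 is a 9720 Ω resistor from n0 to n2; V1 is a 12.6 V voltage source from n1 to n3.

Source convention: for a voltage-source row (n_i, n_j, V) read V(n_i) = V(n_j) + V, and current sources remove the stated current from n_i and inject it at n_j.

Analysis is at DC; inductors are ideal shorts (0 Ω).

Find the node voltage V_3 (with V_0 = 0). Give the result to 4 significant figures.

Apply KCL at each of the 3 non-ground nodes and solve the resulting linear system.
Node n1: branches {R1, R2, R4, R6, R7, R9, V1} → V_1 = 0.02899
Node n2: branches {R1, R2, L1, R3, R6, R8, R10, I1, R11} → V_2 = 0.000
Node n3: branches {R5, R8, R9, V1} → V_3 = -12.57
Source currents: i(L1)=-1.520, i(V1)=-2.357

-12.57 V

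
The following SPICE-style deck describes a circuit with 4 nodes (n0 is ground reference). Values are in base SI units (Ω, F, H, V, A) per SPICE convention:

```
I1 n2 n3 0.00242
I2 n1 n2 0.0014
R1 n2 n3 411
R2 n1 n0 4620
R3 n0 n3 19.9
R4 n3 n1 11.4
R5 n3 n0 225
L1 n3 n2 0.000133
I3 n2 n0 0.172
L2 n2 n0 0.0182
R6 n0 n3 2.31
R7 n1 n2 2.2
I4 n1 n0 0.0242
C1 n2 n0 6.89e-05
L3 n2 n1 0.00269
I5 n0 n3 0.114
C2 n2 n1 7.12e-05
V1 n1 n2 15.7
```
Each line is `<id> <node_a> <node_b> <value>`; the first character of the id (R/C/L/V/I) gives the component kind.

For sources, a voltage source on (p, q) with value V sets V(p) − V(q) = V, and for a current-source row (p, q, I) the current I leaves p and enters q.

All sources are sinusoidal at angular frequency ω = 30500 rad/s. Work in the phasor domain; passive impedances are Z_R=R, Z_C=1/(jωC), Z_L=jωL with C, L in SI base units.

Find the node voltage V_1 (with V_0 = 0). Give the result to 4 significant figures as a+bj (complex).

15.43+0.5708j V

Element admittances at ω=30500 rad/s:
  I1: injects 0.00242 A into n3 (from n2)
  I2: injects 0.0014 A into n2 (from n1)
  Y(R1) = 0.002433+0.000j S between n2,n3
  Y(R2) = 0.0002165+0.000j S between n1,n0
  Y(R3) = 0.05025+0.000j S between n0,n3
  Y(R4) = 0.08772+0.000j S between n3,n1
  Y(R5) = 0.004444+0.000j S between n3,n0
  Y(L1) = 0.000-0.2465j S between n3,n2
  I3: injects 0.172 A into n0 (from n2)
  Y(L2) = 0.000-0.001801j S between n2,n0
  Y(R6) = 0.4329+0.000j S between n0,n3
  Y(R7) = 0.4545+0.000j S between n1,n2
  I4: injects 0.0242 A into n0 (from n1)
  Y(C1) = 0.000+2.101j S between n2,n0
  Y(L3) = 0.000-0.01219j S between n2,n1
  I5: injects 0.114 A into n3 (from n0)
  Y(C2) = 0.000+2.172j S between n2,n1
  V1: constraint V(n1)−V(n2) = 15.7
Assemble and solve the 4×4 MNA system:
  V(n1)=15.43+0.5708j  V(n2)=-0.2741+0.5708j  V(n3)=2.283+1.180j
  i(V1)=-8.318-33.85j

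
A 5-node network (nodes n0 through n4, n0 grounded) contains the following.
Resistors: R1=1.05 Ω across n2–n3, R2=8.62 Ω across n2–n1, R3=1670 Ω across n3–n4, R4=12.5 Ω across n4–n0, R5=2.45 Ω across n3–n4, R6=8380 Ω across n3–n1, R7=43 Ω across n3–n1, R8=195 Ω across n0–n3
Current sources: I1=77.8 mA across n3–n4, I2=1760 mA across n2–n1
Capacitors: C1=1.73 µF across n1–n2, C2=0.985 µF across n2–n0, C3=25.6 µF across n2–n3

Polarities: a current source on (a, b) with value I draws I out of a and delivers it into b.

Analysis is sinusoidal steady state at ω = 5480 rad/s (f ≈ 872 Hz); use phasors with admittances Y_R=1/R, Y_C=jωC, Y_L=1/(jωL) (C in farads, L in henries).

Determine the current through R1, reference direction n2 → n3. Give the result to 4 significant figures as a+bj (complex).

-0.2784+0.06228j A

Element admittances at ω=5480 rad/s:
  Y(R1) = 0.9524+0.000j S between n2,n3
  Y(R2) = 0.1160+0.000j S between n2,n1
  Y(R3) = 0.0005988+0.000j S between n3,n4
  I1: injects 0.0778 A into n4 (from n3)
  Y(R4) = 0.08000+0.000j S between n4,n0
  Y(C1) = 0.000+0.009480j S between n1,n2
  Y(C2) = 0.000+0.005398j S between n2,n0
  Y(C3) = 0.000+0.1403j S between n2,n3
  Y(R5) = 0.4082+0.000j S between n3,n4
  Y(R6) = 0.0001193+0.000j S between n3,n1
  Y(R7) = 0.02326+0.000j S between n3,n1
  Y(R8) = 0.005128+0.000j S between n0,n3
  I2: injects 1.76 A into n1 (from n2)
Assemble and solve the 4×4 MNA system:
  V(n1)=12.16-0.7691j  V(n2)=-0.4616+0.09999j  V(n3)=-0.1693+0.03459j  V(n4)=0.01760+0.02893j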